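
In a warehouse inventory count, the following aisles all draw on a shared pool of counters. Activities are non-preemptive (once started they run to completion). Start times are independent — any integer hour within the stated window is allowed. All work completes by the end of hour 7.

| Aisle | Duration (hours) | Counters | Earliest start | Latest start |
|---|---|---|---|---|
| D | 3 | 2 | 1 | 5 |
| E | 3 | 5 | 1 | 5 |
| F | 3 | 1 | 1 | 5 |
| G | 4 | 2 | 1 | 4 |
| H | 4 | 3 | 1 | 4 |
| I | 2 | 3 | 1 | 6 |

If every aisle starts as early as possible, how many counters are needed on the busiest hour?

Early-start schedule: D@1, E@1, F@1, G@1, H@1, I@1.
Load per hour: hour 1: 16, hour 2: 16, hour 3: 13, hour 4: 5, hour 5: 0, hour 6: 0, hour 7: 0.
Peak is 16.

16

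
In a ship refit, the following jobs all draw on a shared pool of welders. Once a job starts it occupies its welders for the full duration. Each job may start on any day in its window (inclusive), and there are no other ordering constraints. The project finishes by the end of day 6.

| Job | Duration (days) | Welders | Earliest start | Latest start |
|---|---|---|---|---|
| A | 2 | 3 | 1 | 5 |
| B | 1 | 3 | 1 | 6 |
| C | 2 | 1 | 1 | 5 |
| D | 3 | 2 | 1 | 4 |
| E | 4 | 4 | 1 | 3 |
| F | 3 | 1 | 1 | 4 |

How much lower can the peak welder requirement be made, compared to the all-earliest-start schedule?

Early-start peak: d1:14  d2:11  d3:7  d4:4  d5:0  d6:0 ⇒ 14.
Leveled (A@1, B@1, C@1, D@2, E@3, F@2): d1:7  d2:7  d3:7  d4:7  d5:4  d6:4 ⇒ 7.
Reduction 14 − 7 = 7.

7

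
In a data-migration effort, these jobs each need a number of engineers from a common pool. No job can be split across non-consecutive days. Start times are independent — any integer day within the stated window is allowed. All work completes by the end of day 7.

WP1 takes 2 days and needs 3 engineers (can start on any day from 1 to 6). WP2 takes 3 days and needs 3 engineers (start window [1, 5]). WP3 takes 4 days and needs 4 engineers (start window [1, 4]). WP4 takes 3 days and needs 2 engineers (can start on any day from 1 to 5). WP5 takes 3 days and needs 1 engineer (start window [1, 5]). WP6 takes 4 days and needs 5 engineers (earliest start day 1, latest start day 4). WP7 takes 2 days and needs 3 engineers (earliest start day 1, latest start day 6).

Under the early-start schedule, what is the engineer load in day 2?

21

At early start, day 2 has: WP1, WP2, WP3, WP4, WP5, WP6, WP7.
Demand: 3 + 3 + 4 + 2 + 1 + 5 + 3 = 21.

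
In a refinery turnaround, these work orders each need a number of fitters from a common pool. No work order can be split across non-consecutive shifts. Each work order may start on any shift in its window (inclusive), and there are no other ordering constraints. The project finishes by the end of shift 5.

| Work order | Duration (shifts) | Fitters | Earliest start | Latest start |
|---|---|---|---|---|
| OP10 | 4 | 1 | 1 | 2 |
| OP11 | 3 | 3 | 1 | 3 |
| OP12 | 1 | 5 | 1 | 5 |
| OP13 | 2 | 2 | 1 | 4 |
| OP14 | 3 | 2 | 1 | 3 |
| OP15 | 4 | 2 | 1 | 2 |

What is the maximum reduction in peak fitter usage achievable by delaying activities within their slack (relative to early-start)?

Early-start peak: s1:15  s2:10  s3:8  s4:3  s5:0 ⇒ 15.
Leveled (OP10@1, OP11@1, OP12@5, OP13@1, OP14@3, OP15@1): s1:8  s2:8  s3:8  s4:5  s5:7 ⇒ 8.
Reduction 15 − 8 = 7.

7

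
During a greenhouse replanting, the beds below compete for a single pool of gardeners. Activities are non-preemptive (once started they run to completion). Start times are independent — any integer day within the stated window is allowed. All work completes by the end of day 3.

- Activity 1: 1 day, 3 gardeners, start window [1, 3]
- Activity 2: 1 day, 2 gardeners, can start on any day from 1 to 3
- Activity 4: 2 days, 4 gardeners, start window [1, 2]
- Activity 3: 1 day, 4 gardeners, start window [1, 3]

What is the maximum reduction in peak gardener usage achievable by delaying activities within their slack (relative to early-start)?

6

Early-start peak: d1:13  d2:4  d3:0 ⇒ 13.
Leveled (Activity 1@1, Activity 2@2, Activity 4@1, Activity 3@3): d1:7  d2:6  d3:4 ⇒ 7.
Reduction 13 − 7 = 6.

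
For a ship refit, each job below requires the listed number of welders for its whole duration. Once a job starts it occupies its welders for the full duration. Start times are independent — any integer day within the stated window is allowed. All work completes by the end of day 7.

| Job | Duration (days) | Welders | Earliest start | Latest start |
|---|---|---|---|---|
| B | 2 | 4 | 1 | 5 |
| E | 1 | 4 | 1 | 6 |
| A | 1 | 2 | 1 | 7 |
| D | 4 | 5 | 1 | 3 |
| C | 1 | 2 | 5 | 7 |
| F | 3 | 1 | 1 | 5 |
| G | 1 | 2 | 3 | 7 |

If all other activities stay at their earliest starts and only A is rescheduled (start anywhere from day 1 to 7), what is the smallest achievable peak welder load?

A@1: d1:16  d2:10  d3:8  d4:5  d5:2  d6:0  d7:0 → peak 16
A@2: d1:14  d2:12  d3:8  d4:5  d5:2  d6:0  d7:0 → peak 14
A@3: d1:14  d2:10  d3:10  d4:5  d5:2  d6:0  d7:0 → peak 14
A@4: d1:14  d2:10  d3:8  d4:7  d5:2  d6:0  d7:0 → peak 14
A@5: d1:14  d2:10  d3:8  d4:5  d5:4  d6:0  d7:0 → peak 14
A@6: d1:14  d2:10  d3:8  d4:5  d5:2  d6:2  d7:0 → peak 14
A@7: d1:14  d2:10  d3:8  d4:5  d5:2  d6:0  d7:2 → peak 14
Best is A@2, peak 14.

14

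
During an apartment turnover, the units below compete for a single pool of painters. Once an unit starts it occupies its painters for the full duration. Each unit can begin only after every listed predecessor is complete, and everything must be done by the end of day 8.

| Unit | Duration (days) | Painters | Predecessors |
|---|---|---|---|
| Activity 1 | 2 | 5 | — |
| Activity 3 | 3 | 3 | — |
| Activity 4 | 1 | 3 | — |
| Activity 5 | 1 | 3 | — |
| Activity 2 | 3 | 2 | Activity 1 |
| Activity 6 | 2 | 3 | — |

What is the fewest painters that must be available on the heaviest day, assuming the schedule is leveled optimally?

Early-start (Activity 1@1, Activity 3@1, Activity 4@1, Activity 5@1, Activity 2@3, Activity 6@1) gives peak 17: d1:17  d2:11  d3:5  d4:2  d5:2  d6:0  d7:0  d8:0.
Shift Activity 3→3, Activity 4→3, Activity 5→4, Activity 2→5, Activity 6→6.
Schedule Activity 1@1, Activity 3@3, Activity 4@3, Activity 5@4, Activity 2@5, Activity 6@6: d1:5  d2:5  d3:6  d4:6  d5:5  d6:5  d7:5  d8:0 — peak 6.

6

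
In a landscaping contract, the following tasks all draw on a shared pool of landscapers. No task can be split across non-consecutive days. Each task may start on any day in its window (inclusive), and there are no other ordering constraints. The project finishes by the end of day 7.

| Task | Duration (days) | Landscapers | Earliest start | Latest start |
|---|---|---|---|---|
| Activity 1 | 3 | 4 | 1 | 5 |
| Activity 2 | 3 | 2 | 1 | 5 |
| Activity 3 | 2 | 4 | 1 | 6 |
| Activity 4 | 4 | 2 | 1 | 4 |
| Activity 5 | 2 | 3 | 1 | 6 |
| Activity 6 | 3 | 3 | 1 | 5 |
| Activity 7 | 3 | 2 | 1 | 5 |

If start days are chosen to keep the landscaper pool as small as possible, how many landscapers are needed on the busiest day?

9

Early-start (Activity 1@1, Activity 2@1, Activity 3@1, Activity 4@1, Activity 5@1, Activity 6@1, Activity 7@1) gives peak 20: d1:20  d2:20  d3:13  d4:2  d5:0  d6:0  d7:0.
Shift Activity 3→4, Activity 5→6, Activity 6→4, Activity 7→5.
Schedule Activity 1@1, Activity 2@1, Activity 3@4, Activity 4@1, Activity 5@6, Activity 6@4, Activity 7@5: d1:8  d2:8  d3:8  d4:9  d5:9  d6:8  d7:5 — peak 9.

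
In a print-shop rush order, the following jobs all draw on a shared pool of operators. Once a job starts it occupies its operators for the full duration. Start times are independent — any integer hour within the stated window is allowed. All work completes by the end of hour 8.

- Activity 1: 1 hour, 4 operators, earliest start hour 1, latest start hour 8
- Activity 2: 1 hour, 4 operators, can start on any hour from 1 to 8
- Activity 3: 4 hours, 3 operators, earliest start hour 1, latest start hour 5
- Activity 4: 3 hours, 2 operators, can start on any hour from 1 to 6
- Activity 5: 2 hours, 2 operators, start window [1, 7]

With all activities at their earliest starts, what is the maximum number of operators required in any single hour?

15

Early-start schedule: Activity 1@1, Activity 2@1, Activity 3@1, Activity 4@1, Activity 5@1.
Load per hour: hour 1: 15, hour 2: 7, hour 3: 5, hour 4: 3, hour 5: 0, hour 6: 0, hour 7: 0, hour 8: 0.
Peak is 15.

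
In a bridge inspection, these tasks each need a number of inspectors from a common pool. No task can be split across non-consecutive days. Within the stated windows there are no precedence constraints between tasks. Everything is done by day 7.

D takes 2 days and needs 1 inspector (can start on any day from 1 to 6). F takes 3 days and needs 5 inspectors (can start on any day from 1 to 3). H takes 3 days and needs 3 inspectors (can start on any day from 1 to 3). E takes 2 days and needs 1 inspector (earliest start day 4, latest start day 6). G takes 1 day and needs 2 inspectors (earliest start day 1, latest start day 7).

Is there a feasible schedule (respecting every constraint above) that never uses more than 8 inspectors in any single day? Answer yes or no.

yes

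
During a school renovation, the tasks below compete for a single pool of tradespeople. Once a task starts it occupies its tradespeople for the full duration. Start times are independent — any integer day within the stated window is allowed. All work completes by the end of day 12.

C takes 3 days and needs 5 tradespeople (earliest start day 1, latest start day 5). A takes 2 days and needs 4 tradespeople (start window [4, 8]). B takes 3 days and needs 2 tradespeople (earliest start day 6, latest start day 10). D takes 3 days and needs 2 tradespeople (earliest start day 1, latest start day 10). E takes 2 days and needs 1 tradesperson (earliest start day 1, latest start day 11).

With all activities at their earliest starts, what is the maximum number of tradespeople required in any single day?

Early-start schedule: C@1, A@4, B@6, D@1, E@1.
Load per day: day 1: 8, day 2: 8, day 3: 7, day 4: 4, day 5: 4, day 6: 2, day 7: 2, day 8: 2, day 9: 0, day 10: 0, day 11: 0, day 12: 0.
Peak is 8.

8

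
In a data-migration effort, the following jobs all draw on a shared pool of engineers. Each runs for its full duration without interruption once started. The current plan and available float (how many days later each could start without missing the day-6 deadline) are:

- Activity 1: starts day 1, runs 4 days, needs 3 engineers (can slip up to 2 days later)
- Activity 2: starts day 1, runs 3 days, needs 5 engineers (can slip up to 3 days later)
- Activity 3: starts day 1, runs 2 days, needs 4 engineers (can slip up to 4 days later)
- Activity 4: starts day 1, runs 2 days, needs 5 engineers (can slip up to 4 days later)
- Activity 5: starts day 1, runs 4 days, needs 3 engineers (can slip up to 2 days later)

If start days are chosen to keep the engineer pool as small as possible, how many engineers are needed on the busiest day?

Early-start (Activity 1@1, Activity 2@1, Activity 3@1, Activity 4@1, Activity 5@1) gives peak 20: d1:20  d2:20  d3:11  d4:6  d5:0  d6:0.
Shift Activity 3→4, Activity 4→5.
Schedule Activity 1@1, Activity 2@1, Activity 3@4, Activity 4@5, Activity 5@1: d1:11  d2:11  d3:11  d4:10  d5:9  d6:5 — peak 11.

11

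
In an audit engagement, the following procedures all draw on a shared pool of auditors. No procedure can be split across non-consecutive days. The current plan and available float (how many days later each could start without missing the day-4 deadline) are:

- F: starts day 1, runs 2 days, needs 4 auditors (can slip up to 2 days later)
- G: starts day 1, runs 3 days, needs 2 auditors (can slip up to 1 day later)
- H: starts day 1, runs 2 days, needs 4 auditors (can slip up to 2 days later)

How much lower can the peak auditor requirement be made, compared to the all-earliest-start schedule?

Early-start peak: d1:10  d2:10  d3:2  d4:0 ⇒ 10.
Leveled (F@1, G@1, H@3): d1:6  d2:6  d3:6  d4:4 ⇒ 6.
Reduction 10 − 6 = 4.

4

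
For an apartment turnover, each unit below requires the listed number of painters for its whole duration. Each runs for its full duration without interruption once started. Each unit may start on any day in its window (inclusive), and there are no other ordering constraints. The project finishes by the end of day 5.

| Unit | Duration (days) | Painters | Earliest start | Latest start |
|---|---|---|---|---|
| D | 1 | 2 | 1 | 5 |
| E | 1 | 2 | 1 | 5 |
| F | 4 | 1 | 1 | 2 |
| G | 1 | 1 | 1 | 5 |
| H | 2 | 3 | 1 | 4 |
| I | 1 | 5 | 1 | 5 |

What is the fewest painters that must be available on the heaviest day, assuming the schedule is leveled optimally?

Early-start (D@1, E@1, F@1, G@1, H@1, I@1) gives peak 14: d1:14  d2:4  d3:1  d4:1  d5:0.
Shift G→2, H→2, I→5.
Schedule D@1, E@1, F@1, G@2, H@2, I@5: d1:5  d2:5  d3:4  d4:1  d5:5 — peak 5.

5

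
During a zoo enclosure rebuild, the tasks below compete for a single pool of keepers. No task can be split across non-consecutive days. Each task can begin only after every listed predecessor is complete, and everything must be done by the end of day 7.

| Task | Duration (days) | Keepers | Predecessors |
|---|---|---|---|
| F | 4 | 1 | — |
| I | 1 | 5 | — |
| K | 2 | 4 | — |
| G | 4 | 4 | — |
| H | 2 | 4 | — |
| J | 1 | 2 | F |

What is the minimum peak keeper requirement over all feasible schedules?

Early-start (F@1, I@1, K@1, G@1, H@1, J@5) gives peak 18: d1:18  d2:13  d3:5  d4:5  d5:2  d6:0  d7:0.
Shift K→2, G→4, H→5, J→7.
Schedule F@1, I@1, K@2, G@4, H@5, J@7: d1:6  d2:5  d3:5  d4:5  d5:8  d6:8  d7:6 — peak 8.

8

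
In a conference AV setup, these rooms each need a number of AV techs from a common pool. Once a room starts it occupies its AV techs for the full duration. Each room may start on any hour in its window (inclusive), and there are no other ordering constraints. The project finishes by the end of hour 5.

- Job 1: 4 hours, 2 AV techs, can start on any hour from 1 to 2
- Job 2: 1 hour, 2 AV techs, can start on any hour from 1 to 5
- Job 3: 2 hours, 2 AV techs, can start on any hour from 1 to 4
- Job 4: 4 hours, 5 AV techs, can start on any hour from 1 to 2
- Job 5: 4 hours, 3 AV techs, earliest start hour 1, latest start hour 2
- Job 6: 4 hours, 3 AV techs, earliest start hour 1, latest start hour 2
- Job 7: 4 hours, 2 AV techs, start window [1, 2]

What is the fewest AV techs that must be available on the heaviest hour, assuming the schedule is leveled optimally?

Early-start (Job 1@1, Job 2@1, Job 3@1, Job 4@1, Job 5@1, Job 6@1, Job 7@1) gives peak 19: h1:19  h2:17  h3:15  h4:15  h5:0.
Shift Job 7→2.
Schedule Job 1@1, Job 2@1, Job 3@1, Job 4@1, Job 5@1, Job 6@1, Job 7@2: h1:17  h2:17  h3:15  h4:15  h5:2 — peak 17.

17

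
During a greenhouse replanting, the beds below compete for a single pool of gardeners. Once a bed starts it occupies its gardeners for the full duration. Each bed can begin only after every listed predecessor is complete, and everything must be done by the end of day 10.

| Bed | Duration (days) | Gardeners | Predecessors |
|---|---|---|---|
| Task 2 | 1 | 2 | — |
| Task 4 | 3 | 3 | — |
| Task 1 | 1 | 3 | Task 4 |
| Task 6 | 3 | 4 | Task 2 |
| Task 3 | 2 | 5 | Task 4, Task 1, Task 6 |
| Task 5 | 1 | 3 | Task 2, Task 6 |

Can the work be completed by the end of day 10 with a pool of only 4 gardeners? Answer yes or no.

no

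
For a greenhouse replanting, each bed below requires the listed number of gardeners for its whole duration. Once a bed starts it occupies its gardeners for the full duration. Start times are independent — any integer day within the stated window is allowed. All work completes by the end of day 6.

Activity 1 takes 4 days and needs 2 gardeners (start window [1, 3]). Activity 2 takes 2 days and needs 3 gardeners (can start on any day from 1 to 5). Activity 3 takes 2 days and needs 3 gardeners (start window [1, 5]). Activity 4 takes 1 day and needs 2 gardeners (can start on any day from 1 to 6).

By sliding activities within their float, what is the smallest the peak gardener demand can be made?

5

Early-start (Activity 1@1, Activity 2@1, Activity 3@1, Activity 4@1) gives peak 10: d1:10  d2:8  d3:2  d4:2  d5:0  d6:0.
Shift Activity 3→3, Activity 4→5.
Schedule Activity 1@1, Activity 2@1, Activity 3@3, Activity 4@5: d1:5  d2:5  d3:5  d4:5  d5:2  d6:0 — peak 5.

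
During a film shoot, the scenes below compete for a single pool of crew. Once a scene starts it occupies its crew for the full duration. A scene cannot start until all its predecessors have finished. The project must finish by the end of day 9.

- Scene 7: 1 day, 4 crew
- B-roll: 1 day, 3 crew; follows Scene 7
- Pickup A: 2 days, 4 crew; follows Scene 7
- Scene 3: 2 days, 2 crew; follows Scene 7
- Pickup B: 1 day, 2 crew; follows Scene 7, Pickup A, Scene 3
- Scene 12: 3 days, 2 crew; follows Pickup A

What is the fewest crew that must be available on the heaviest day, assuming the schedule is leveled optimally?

4

Early-start (Scene 7@1, B-roll@2, Pickup A@2, Scene 3@2, Pickup B@4, Scene 12@4) gives peak 9: d1:4  d2:9  d3:6  d4:4  d5:2  d6:2  d7:0  d8:0  d9:0.
Shift Pickup A→3, Scene 3→5, Pickup B→7, Scene 12→5.
Schedule Scene 7@1, B-roll@2, Pickup A@3, Scene 3@5, Pickup B@7, Scene 12@5: d1:4  d2:3  d3:4  d4:4  d5:4  d6:4  d7:4  d8:0  d9:0 — peak 4.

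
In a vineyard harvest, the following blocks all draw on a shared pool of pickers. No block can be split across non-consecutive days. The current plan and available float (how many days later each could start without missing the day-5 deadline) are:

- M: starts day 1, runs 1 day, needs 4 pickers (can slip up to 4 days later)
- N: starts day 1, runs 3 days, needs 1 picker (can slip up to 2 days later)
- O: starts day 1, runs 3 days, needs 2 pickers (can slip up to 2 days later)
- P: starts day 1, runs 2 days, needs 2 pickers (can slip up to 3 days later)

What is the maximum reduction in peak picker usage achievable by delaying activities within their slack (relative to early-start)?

Early-start peak: d1:9  d2:5  d3:3  d4:0  d5:0 ⇒ 9.
Leveled (M@1, N@1, O@2, P@2): d1:5  d2:5  d3:5  d4:2  d5:0 ⇒ 5.
Reduction 9 − 5 = 4.

4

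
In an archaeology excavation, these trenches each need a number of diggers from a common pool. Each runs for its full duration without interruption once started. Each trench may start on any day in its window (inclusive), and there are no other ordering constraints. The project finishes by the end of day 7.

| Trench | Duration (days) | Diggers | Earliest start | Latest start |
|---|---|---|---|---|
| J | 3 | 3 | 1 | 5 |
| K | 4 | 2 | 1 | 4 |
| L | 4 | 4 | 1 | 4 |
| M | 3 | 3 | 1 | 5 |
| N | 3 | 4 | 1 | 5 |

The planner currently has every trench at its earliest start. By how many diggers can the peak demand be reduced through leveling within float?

8

Early-start peak: d1:16  d2:16  d3:16  d4:6  d5:0  d6:0  d7:0 ⇒ 16.
Leveled (J@1, K@1, L@4, M@1, N@5): d1:8  d2:8  d3:8  d4:6  d5:8  d6:8  d7:8 ⇒ 8.
Reduction 16 − 8 = 8.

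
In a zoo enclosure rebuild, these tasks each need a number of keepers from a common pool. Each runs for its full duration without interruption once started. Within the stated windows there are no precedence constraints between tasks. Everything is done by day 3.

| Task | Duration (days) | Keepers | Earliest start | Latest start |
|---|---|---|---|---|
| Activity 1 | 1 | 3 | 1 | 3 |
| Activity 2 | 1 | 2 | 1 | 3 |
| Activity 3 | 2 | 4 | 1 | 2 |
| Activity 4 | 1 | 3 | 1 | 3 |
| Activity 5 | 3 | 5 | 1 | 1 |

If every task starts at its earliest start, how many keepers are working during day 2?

At early start, day 2 has: Activity 3, Activity 5.
Demand: 4 + 5 = 9.

9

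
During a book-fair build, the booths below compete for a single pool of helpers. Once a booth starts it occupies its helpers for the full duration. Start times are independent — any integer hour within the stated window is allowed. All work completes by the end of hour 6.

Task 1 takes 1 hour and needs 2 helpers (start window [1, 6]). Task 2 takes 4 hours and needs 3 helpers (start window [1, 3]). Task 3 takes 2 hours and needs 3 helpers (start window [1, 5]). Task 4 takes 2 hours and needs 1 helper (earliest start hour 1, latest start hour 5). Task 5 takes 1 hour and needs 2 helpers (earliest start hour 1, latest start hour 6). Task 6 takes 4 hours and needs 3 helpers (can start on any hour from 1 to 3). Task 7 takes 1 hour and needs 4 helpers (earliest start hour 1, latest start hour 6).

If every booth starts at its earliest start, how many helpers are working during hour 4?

6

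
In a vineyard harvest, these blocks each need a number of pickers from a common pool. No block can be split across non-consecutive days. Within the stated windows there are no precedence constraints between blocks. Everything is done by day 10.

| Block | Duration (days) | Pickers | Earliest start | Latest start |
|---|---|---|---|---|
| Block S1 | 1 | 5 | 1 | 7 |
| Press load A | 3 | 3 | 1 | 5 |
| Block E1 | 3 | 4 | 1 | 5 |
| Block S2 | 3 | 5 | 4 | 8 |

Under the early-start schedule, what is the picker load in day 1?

12

At early start, day 1 has: Block S1, Press load A, Block E1.
Demand: 5 + 3 + 4 = 12.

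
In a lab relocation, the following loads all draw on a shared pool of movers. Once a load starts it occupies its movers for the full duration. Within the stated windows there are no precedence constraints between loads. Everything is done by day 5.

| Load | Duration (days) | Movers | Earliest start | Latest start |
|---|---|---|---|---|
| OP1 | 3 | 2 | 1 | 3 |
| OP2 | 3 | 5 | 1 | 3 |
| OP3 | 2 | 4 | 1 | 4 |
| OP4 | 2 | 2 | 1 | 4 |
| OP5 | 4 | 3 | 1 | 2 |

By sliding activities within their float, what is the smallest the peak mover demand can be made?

10

Early-start (OP1@1, OP2@1, OP3@1, OP4@1, OP5@1) gives peak 16: d1:16  d2:16  d3:10  d4:3  d5:0.
Shift OP3→4, OP4→4.
Schedule OP1@1, OP2@1, OP3@4, OP4@4, OP5@1: d1:10  d2:10  d3:10  d4:9  d5:6 — peak 10.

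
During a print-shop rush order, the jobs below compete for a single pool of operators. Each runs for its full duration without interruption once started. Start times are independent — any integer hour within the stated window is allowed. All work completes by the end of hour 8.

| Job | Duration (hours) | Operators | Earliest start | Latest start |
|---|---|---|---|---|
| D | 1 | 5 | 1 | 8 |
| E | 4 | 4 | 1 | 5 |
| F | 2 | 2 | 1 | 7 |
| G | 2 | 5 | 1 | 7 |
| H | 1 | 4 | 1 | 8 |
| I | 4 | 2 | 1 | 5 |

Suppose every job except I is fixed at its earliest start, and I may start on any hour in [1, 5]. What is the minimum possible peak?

I@1: h1:22  h2:13  h3:6  h4:6  h5:0  h6:0  h7:0  h8:0 → peak 22
I@2: h1:20  h2:13  h3:6  h4:6  h5:2  h6:0  h7:0  h8:0 → peak 20
I@3: h1:20  h2:11  h3:6  h4:6  h5:2  h6:2  h7:0  h8:0 → peak 20
I@4: h1:20  h2:11  h3:4  h4:6  h5:2  h6:2  h7:2  h8:0 → peak 20
I@5: h1:20  h2:11  h3:4  h4:4  h5:2  h6:2  h7:2  h8:2 → peak 20
Best is I@2, peak 20.

20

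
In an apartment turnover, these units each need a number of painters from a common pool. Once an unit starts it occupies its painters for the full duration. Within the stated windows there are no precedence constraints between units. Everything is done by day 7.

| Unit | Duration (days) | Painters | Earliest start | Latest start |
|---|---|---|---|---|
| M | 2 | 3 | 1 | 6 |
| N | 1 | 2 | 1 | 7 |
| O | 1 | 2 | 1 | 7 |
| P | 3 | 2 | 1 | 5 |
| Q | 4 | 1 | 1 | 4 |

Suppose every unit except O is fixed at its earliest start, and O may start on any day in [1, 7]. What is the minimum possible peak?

8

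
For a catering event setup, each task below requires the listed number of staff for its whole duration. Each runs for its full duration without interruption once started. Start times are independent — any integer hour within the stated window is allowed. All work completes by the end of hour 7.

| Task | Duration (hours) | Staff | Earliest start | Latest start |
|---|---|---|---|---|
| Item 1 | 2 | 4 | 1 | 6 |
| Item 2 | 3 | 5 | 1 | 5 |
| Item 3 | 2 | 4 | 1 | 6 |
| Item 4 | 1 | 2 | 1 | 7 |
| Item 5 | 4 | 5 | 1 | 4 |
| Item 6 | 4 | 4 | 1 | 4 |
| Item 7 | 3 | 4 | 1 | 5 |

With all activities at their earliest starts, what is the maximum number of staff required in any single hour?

Early-start schedule: Item 1@1, Item 2@1, Item 3@1, Item 4@1, Item 5@1, Item 6@1, Item 7@1.
Load per hour: hour 1: 28, hour 2: 26, hour 3: 18, hour 4: 9, hour 5: 0, hour 6: 0, hour 7: 0.
Peak is 28.

28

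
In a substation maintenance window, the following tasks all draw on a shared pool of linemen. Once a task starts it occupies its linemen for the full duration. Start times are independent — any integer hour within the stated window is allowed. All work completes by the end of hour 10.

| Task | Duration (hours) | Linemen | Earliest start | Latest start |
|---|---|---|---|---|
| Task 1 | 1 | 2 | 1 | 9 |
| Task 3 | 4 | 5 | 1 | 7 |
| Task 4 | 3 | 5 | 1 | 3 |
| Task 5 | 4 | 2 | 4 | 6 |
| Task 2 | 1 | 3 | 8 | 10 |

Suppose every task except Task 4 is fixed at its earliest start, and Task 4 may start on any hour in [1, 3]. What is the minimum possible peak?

Task 4@1: h1:12  h2:10  h3:10  h4:7  h5:2  h6:2  h7:2  h8:3  h9:0  h10:0 → peak 12
Task 4@2: h1:7  h2:10  h3:10  h4:12  h5:2  h6:2  h7:2  h8:3  h9:0  h10:0 → peak 12
Task 4@3: h1:7  h2:5  h3:10  h4:12  h5:7  h6:2  h7:2  h8:3  h9:0  h10:0 → peak 12
Best is Task 4@1, peak 12.

12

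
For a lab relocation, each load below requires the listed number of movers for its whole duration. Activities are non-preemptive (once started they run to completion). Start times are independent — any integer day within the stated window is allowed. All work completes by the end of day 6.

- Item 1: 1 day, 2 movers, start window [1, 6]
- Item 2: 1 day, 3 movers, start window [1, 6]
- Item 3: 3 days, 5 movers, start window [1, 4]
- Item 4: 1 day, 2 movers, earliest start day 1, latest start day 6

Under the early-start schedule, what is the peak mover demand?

Early-start schedule: Item 1@1, Item 2@1, Item 3@1, Item 4@1.
Load per day: day 1: 12, day 2: 5, day 3: 5, day 4: 0, day 5: 0, day 6: 0.
Peak is 12.

12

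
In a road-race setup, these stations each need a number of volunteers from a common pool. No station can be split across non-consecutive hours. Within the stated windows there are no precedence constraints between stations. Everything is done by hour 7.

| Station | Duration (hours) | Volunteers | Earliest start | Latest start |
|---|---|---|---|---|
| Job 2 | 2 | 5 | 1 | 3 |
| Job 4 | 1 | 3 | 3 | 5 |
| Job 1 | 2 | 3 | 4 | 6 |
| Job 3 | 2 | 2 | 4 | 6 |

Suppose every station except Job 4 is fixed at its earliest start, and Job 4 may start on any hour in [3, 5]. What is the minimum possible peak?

Job 4@3: h1:5  h2:5  h3:3  h4:5  h5:5  h6:0  h7:0 → peak 5
Job 4@4: h1:5  h2:5  h3:0  h4:8  h5:5  h6:0  h7:0 → peak 8
Job 4@5: h1:5  h2:5  h3:0  h4:5  h5:8  h6:0  h7:0 → peak 8
Best is Job 4@3, peak 5.

5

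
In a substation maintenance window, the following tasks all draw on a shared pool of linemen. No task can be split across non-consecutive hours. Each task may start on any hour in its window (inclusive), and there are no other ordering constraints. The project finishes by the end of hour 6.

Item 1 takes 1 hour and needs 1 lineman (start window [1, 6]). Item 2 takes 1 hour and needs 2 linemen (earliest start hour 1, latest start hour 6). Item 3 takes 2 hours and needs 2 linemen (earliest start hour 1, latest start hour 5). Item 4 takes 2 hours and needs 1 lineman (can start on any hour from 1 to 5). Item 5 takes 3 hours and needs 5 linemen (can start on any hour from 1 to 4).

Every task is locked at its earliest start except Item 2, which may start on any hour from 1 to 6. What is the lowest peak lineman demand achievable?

9

Item 2@1: h1:11  h2:8  h3:5  h4:0  h5:0  h6:0 → peak 11
Item 2@2: h1:9  h2:10  h3:5  h4:0  h5:0  h6:0 → peak 10
Item 2@3: h1:9  h2:8  h3:7  h4:0  h5:0  h6:0 → peak 9
Item 2@4: h1:9  h2:8  h3:5  h4:2  h5:0  h6:0 → peak 9
Item 2@5: h1:9  h2:8  h3:5  h4:0  h5:2  h6:0 → peak 9
Item 2@6: h1:9  h2:8  h3:5  h4:0  h5:0  h6:2 → peak 9
Best is Item 2@3, peak 9.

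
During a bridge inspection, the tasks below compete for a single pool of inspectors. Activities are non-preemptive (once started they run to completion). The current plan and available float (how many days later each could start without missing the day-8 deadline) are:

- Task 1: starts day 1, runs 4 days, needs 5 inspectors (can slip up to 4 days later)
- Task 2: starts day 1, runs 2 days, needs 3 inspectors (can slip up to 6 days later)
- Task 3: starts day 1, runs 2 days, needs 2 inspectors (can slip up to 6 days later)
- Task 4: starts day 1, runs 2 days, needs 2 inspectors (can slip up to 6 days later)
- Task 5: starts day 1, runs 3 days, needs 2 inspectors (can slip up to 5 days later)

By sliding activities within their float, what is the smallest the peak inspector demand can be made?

6

Early-start (Task 1@1, Task 2@1, Task 3@1, Task 4@1, Task 5@1) gives peak 14: d1:14  d2:14  d3:7  d4:5  d5:0  d6:0  d7:0  d8:0.
Shift Task 2→5, Task 3→7, Task 4→7, Task 5→5.
Schedule Task 1@1, Task 2@5, Task 3@7, Task 4@7, Task 5@5: d1:5  d2:5  d3:5  d4:5  d5:5  d6:5  d7:6  d8:4 — peak 6.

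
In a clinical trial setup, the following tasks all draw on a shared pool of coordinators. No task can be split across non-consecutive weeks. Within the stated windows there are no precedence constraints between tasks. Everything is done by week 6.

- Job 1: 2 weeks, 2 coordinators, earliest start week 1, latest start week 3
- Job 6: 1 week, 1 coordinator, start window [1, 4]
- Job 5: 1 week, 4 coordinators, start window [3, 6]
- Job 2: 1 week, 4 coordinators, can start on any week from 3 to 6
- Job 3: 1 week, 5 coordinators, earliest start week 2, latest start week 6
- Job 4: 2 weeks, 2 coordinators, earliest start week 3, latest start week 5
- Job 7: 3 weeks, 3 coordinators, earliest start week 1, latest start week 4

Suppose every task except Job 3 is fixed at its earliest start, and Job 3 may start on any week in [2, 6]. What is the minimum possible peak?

Job 3@2: w1:6  w2:10  w3:13  w4:2  w5:0  w6:0 → peak 13
Job 3@3: w1:6  w2:5  w3:18  w4:2  w5:0  w6:0 → peak 18
Job 3@4: w1:6  w2:5  w3:13  w4:7  w5:0  w6:0 → peak 13
Job 3@5: w1:6  w2:5  w3:13  w4:2  w5:5  w6:0 → peak 13
Job 3@6: w1:6  w2:5  w3:13  w4:2  w5:0  w6:5 → peak 13
Best is Job 3@2, peak 13.

13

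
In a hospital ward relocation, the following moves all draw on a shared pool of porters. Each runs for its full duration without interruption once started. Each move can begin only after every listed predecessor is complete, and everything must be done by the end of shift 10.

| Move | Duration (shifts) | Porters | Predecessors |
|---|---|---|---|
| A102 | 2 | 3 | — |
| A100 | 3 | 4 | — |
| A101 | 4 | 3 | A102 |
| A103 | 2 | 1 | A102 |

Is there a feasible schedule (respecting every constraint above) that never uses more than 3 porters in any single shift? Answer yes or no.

Total porter-shifts = 32; over 10 shifts the average is 32/10 > 3, so some shift must exceed 3.

no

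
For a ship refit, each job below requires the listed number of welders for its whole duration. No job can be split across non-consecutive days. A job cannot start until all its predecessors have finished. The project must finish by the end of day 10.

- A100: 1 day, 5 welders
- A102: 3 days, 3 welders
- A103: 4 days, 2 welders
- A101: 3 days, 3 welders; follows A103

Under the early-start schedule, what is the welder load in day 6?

At early start, day 6 has: A101.
Demand: 3 = 3.

3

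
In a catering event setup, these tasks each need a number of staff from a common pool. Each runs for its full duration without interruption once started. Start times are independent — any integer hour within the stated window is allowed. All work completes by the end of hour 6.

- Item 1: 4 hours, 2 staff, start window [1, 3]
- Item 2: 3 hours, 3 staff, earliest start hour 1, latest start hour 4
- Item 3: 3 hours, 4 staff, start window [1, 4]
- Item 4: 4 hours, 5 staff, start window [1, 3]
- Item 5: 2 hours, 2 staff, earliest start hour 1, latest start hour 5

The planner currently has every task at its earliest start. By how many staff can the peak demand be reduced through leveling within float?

5

Early-start peak: h1:16  h2:16  h3:14  h4:7  h5:0  h6:0 ⇒ 16.
Leveled (Item 1@1, Item 2@1, Item 3@4, Item 4@1, Item 5@5): h1:10  h2:10  h3:10  h4:11  h5:6  h6:6 ⇒ 11.
Reduction 16 − 11 = 5.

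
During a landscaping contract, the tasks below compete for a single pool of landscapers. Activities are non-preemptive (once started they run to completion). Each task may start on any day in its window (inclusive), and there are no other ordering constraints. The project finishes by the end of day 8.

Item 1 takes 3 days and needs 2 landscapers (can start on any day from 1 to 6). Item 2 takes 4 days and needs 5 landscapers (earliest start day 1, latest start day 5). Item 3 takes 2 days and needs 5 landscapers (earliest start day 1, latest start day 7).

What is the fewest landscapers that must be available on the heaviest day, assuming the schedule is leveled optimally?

7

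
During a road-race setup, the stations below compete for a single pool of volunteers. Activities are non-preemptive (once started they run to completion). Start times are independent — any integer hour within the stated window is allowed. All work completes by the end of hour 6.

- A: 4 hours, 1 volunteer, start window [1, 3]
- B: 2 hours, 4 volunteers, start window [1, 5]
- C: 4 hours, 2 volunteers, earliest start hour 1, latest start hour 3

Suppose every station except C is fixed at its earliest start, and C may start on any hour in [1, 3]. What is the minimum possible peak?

C@1: h1:7  h2:7  h3:3  h4:3  h5:0  h6:0 → peak 7
C@2: h1:5  h2:7  h3:3  h4:3  h5:2  h6:0 → peak 7
C@3: h1:5  h2:5  h3:3  h4:3  h5:2  h6:2 → peak 5
Best is C@3, peak 5.

5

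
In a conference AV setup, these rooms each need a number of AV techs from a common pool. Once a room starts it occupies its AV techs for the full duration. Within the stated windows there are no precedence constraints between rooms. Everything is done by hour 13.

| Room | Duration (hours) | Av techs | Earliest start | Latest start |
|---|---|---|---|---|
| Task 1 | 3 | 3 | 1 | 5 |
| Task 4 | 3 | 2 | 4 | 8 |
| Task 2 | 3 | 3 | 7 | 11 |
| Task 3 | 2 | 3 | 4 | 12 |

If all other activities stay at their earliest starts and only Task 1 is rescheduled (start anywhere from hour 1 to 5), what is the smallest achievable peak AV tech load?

5

Task 1@1: h1:3  h2:3  h3:3  h4:5  h5:5  h6:2  h7:3  h8:3  h9:3  h10:0  h11:0  h12:0  h13:0 → peak 5
Task 1@2: h1:0  h2:3  h3:3  h4:8  h5:5  h6:2  h7:3  h8:3  h9:3  h10:0  h11:0  h12:0  h13:0 → peak 8
Task 1@3: h1:0  h2:0  h3:3  h4:8  h5:8  h6:2  h7:3  h8:3  h9:3  h10:0  h11:0  h12:0  h13:0 → peak 8
Task 1@4: h1:0  h2:0  h3:0  h4:8  h5:8  h6:5  h7:3  h8:3  h9:3  h10:0  h11:0  h12:0  h13:0 → peak 8
Task 1@5: h1:0  h2:0  h3:0  h4:5  h5:8  h6:5  h7:6  h8:3  h9:3  h10:0  h11:0  h12:0  h13:0 → peak 8
Best is Task 1@1, peak 5.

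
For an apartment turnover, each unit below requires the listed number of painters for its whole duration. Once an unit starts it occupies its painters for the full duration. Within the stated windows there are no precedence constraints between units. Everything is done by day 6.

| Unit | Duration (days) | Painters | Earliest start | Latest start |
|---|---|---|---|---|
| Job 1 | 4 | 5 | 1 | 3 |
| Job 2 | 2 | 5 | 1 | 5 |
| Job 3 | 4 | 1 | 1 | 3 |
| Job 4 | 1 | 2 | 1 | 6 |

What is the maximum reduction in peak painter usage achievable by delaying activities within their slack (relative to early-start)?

Early-start peak: d1:13  d2:11  d3:6  d4:6  d5:0  d6:0 ⇒ 13.
Leveled (Job 1@1, Job 2@5, Job 3@1, Job 4@5): d1:6  d2:6  d3:6  d4:6  d5:7  d6:5 ⇒ 7.
Reduction 13 − 7 = 6.

6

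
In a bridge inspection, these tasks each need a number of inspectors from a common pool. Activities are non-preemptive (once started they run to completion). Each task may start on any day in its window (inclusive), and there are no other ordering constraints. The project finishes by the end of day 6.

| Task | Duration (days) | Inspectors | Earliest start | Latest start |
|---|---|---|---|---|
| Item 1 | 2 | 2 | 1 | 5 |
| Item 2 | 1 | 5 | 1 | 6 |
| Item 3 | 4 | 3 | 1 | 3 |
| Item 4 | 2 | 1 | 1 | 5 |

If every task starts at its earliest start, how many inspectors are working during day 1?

11

At early start, day 1 has: Item 1, Item 2, Item 3, Item 4.
Demand: 2 + 5 + 3 + 1 = 11.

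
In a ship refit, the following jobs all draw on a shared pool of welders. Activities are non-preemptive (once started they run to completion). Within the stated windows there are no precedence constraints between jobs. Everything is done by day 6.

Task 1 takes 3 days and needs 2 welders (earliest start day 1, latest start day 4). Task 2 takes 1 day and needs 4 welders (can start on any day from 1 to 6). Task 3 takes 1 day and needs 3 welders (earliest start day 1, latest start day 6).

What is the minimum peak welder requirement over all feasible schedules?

Early-start (Task 1@1, Task 2@1, Task 3@1) gives peak 9: d1:9  d2:2  d3:2  d4:0  d5:0  d6:0.
Shift Task 2→4, Task 3→5.
Schedule Task 1@1, Task 2@4, Task 3@5: d1:2  d2:2  d3:2  d4:4  d5:3  d6:0 — peak 4.

4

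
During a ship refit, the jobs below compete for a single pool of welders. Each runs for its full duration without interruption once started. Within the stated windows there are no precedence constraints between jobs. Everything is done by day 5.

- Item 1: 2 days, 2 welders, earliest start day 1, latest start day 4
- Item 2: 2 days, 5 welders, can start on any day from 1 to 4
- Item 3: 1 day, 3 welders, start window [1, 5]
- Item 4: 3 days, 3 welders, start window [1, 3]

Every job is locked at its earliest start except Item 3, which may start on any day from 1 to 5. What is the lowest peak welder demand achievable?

Item 3@1: d1:13  d2:10  d3:3  d4:0  d5:0 → peak 13
Item 3@2: d1:10  d2:13  d3:3  d4:0  d5:0 → peak 13
Item 3@3: d1:10  d2:10  d3:6  d4:0  d5:0 → peak 10
Item 3@4: d1:10  d2:10  d3:3  d4:3  d5:0 → peak 10
Item 3@5: d1:10  d2:10  d3:3  d4:0  d5:3 → peak 10
Best is Item 3@3, peak 10.

10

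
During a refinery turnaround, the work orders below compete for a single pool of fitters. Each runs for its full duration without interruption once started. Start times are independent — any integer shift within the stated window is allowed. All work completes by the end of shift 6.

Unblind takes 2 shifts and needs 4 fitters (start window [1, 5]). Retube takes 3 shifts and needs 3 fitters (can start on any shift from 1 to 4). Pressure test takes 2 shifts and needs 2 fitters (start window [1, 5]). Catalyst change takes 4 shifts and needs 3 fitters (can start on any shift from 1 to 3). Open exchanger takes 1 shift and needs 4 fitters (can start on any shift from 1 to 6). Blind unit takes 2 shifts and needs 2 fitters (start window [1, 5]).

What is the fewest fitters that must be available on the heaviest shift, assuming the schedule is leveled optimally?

Early-start (Unblind@1, Retube@1, Pressure test@1, Catalyst change@1, Open exchanger@1, Blind unit@1) gives peak 18: s1:18  s2:14  s3:6  s4:3  s5:0  s6:0.
Shift Pressure test→4, Catalyst change→3, Open exchanger→6, Blind unit→4.
Schedule Unblind@1, Retube@1, Pressure test@4, Catalyst change@3, Open exchanger@6, Blind unit@4: s1:7  s2:7  s3:6  s4:7  s5:7  s6:7 — peak 7.
Total fitter-shifts = 41 over 6 shifts ⇒ peak ≥ ⌈41/6⌉ = 7, so 7 is optimal.

7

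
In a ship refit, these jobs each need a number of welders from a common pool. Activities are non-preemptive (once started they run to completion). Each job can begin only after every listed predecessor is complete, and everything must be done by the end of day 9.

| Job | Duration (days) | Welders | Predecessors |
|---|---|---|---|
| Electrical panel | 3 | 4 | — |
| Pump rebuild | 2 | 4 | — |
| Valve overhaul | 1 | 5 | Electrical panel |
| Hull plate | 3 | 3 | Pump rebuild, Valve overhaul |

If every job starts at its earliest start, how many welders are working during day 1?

At early start, day 1 has: Electrical panel, Pump rebuild.
Demand: 4 + 4 = 8.

8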